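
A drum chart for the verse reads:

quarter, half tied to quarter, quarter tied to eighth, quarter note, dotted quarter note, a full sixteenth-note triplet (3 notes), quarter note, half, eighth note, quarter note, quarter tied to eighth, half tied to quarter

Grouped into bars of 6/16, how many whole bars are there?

11

One bar of 6/16 = 3 eighth notes.
Each duration in eighth notes: quarter = 2; half tied to quarter (half + quarter) = 6; quarter tied to eighth (quarter + eighth) = 3; quarter note = 2; dotted quarter note = 3; a full sixteenth-note triplet (3 notes) (three triplet sixteenths span one eighth) = 1; quarter note = 2; half = 4; eighth note = 1; quarter note = 2; quarter tied to eighth (quarter + eighth) = 3; half tied to quarter (half + quarter) = 6.
Altogether 2 + 6 + 3 + 2 + 3 + 1 + 2 + 4 + 1 + 2 + 3 + 6 = 35.
35 ÷ 3 = 11 complete bars with 2 left over.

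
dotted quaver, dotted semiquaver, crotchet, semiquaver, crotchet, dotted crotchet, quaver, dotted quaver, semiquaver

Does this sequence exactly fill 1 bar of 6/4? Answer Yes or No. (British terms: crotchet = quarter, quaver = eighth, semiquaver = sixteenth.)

No

One bar of 6/4 = 48 thirty-second notes.
Express everything in thirty-second notes: dotted quaver = 6; dotted semiquaver = 3; crotchet = 8; semiquaver = 2; crotchet = 8; dotted crotchet = 12; quaver = 4; dotted quaver = 6; semiquaver = 2.
Sum: 6 + 3 + 8 + 2 + 8 + 12 + 4 + 6 + 2 = 51.
51 exceeds 48, so the answer is No.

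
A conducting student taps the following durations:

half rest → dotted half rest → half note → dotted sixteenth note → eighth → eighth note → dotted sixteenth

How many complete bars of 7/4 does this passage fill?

1

One bar of 7/4 = 56 thirty-second notes.
Convert each value to thirty-second notes: half rest = 16; dotted half rest = 24; half note = 16; dotted sixteenth note = 3; eighth = 4; eighth note = 4; dotted sixteenth = 3.
Adding: 16 + 24 + 16 + 3 + 4 + 4 + 3 = 70.
70 ÷ 56 = 1 complete bar with 14 left over.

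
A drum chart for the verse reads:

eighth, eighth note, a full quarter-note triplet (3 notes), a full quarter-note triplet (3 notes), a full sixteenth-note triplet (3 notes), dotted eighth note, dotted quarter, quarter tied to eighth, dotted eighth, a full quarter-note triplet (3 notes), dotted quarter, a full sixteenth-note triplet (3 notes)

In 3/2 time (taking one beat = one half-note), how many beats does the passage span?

7

One half-note beat = 8 sixteenth notes.
Working in sixteenth notes: eighth = 2; eighth note = 2; a full quarter-note triplet (3 notes) (three triplet quarters span one half) = 8; a full quarter-note triplet (3 notes) (three triplet quarters span one half) = 8; a full sixteenth-note triplet (3 notes) (three triplet sixteenths span one eighth) = 2; dotted eighth note = 3; dotted quarter = 6; quarter tied to eighth (quarter + eighth) = 6; dotted eighth = 3; a full quarter-note triplet (3 notes) (three triplet quarters span one half) = 8; dotted quarter = 6; a full sixteenth-note triplet (3 notes) (three triplet sixteenths span one eighth) = 2.
Adding: 2 + 2 + 8 + 8 + 2 + 3 + 6 + 6 + 3 + 8 + 6 + 2 = 56.
56 ÷ 8 = 7 beats.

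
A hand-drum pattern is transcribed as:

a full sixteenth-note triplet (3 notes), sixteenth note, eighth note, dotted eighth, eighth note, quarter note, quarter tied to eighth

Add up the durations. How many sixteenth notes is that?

Express everything in sixteenth notes: a full sixteenth-note triplet (3 notes) (three triplet sixteenths span one eighth) = 2; sixteenth note = 1; eighth note = 2; dotted eighth = 3; eighth note = 2; quarter note = 4; quarter tied to eighth (quarter + eighth) = 6.
Adding: 2 + 1 + 2 + 3 + 2 + 4 + 6 = 20 sixteenth notes.

20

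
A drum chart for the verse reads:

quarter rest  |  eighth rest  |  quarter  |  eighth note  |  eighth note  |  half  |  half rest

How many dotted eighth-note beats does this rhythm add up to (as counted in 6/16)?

One dotted eighth-note beat = 3 sixteenth notes.
In sixteenth notes: quarter rest = 4; eighth rest = 2; quarter = 4; eighth note = 2; eighth note = 2; half = 8; half rest = 8.
Altogether 4 + 2 + 4 + 2 + 2 + 8 + 8 = 30.
30 ÷ 3 = 10 beats.

10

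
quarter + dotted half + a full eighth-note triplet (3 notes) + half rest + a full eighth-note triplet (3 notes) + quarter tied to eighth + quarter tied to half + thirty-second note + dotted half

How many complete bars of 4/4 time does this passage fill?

One bar of 4/4 = 32 thirty-second notes.
Convert each value to thirty-second notes: quarter = 8; dotted half = 24; a full eighth-note triplet (3 notes) (three triplet eighths span one quarter) = 8; half rest = 16; a full eighth-note triplet (3 notes) (three triplet eighths span one quarter) = 8; quarter tied to eighth (quarter + eighth) = 12; quarter tied to half (quarter + half) = 24; thirty-second note = 1; dotted half = 24.
Sum: 8 + 24 + 8 + 16 + 8 + 12 + 24 + 1 + 24 = 125.
125 ÷ 32 = 3 complete bars with 29 left over.

3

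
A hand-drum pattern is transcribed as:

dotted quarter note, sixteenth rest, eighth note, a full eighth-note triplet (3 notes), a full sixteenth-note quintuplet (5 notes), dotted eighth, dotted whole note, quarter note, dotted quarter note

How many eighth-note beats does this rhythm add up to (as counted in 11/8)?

27

One eighth-note beat = 2 sixteenth notes.
Each duration in sixteenth notes: dotted quarter note = 6; sixteenth rest = 1; eighth note = 2; a full eighth-note triplet (3 notes) (three triplet eighths span one quarter) = 4; a full sixteenth-note quintuplet (5 notes) (five quintuplet sixteenths span one quarter) = 4; dotted eighth = 3; dotted whole note = 24; quarter note = 4; dotted quarter note = 6.
Altogether 6 + 1 + 2 + 4 + 4 + 3 + 24 + 4 + 6 = 54.
54 ÷ 2 = 27 beats.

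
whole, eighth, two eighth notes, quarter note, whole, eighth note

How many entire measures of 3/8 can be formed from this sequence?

One bar of 3/8 = 3 eighth notes.
Express everything in eighth notes: whole = 8; eighth = 1; eighth note = 1; eighth note = 1; quarter note = 2; whole = 8; eighth note = 1.
Total: 8 + 1 + 1 + 1 + 2 + 8 + 1 = 22.
22 ÷ 3 = 7 complete bars with 1 left over.

7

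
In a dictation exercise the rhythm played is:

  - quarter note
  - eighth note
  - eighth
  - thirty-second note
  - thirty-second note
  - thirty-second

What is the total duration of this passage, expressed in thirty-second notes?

Convert each value to thirty-second notes: quarter note = 8; eighth note = 4; eighth = 4; thirty-second note = 1; thirty-second note = 1; thirty-second = 1.
Adding: 8 + 4 + 4 + 1 + 1 + 1 = 19 thirty-second notes.

19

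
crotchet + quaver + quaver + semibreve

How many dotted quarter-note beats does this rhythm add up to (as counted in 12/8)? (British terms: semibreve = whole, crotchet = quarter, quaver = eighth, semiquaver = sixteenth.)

One dotted quarter-note beat = 3 eighth notes.
Working in eighth notes: crotchet = 2; quaver = 1; quaver = 1; semibreve = 8.
Altogether 2 + 1 + 1 + 8 = 12.
12 ÷ 3 = 4 beats.

4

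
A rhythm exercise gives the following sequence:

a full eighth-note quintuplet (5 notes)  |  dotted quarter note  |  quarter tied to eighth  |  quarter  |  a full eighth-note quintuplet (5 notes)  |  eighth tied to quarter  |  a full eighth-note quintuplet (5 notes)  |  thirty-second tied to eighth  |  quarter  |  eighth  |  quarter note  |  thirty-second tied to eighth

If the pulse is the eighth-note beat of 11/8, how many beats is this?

30.5

One eighth-note beat = 4 thirty-second notes.
In thirty-second notes: a full eighth-note quintuplet (5 notes) (five quintuplet eighths span one half) = 16; dotted quarter note = 12; quarter tied to eighth (quarter + eighth) = 12; quarter = 8; a full eighth-note quintuplet (5 notes) (five quintuplet eighths span one half) = 16; eighth tied to quarter (eighth + quarter) = 12; a full eighth-note quintuplet (5 notes) (five quintuplet eighths span one half) = 16; thirty-second tied to eighth (thirty-second + eighth) = 5; quarter = 8; eighth = 4; quarter note = 8; thirty-second tied to eighth (thirty-second + eighth) = 5.
Altogether 16 + 12 + 12 + 8 + 16 + 12 + 16 + 5 + 8 + 4 + 8 + 5 = 122.
122 ÷ 4 = 30.5 beats.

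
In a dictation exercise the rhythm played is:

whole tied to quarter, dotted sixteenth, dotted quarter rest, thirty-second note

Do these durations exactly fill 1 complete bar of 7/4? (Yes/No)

Yes

One bar of 7/4 = 56 thirty-second notes.
Convert each value to thirty-second notes: whole tied to quarter (whole + quarter) = 40; dotted sixteenth = 3; dotted quarter rest = 12; thirty-second note = 1.
Total: 40 + 3 + 12 + 1 = 56.
56 equals 56, so the answer is Yes.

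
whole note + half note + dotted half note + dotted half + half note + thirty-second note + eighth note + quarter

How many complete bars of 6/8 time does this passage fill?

One bar of 6/8 = 24 thirty-second notes.
Convert each value to thirty-second notes: whole note = 32; half note = 16; dotted half note = 24; dotted half = 24; half note = 16; thirty-second note = 1; eighth note = 4; quarter = 8.
Adding: 32 + 16 + 24 + 24 + 16 + 1 + 4 + 8 = 125.
125 ÷ 24 = 5 complete bars with 5 left over.

5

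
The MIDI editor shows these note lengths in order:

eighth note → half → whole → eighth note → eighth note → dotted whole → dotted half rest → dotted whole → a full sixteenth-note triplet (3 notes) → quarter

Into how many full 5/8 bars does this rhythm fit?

9

One bar of 5/8 = 5 eighth notes.
Each duration in eighth notes: eighth note = 1; half = 4; whole = 8; eighth note = 1; eighth note = 1; dotted whole = 12; dotted half rest = 6; dotted whole = 12; a full sixteenth-note triplet (3 notes) (three triplet sixteenths span one eighth) = 1; quarter = 2.
Total: 1 + 4 + 8 + 1 + 1 + 12 + 6 + 12 + 1 + 2 = 48.
48 ÷ 5 = 9 complete bars with 3 left over.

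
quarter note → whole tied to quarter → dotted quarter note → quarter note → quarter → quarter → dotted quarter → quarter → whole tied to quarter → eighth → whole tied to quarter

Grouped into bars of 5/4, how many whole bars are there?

One bar of 5/4 = 10 eighth notes.
Express everything in eighth notes: quarter note = 2; whole tied to quarter (whole + quarter) = 10; dotted quarter note = 3; quarter note = 2; quarter = 2; quarter = 2; dotted quarter = 3; quarter = 2; whole tied to quarter (whole + quarter) = 10; eighth = 1; whole tied to quarter (whole + quarter) = 10.
Sum: 2 + 10 + 3 + 2 + 2 + 2 + 3 + 2 + 10 + 1 + 10 = 47.
47 ÷ 10 = 4 complete bars with 7 left over.

4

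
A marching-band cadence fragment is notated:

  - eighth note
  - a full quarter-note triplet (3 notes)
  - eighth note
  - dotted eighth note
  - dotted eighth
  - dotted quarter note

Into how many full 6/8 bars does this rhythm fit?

One bar of 6/8 = 12 sixteenth notes.
Working in sixteenth notes: eighth note = 2; a full quarter-note triplet (3 notes) (three triplet quarters span one half) = 8; eighth note = 2; dotted eighth note = 3; dotted eighth = 3; dotted quarter note = 6.
Adding: 2 + 8 + 2 + 3 + 3 + 6 = 24.
24 ÷ 12 = 2 complete bars with 0 left over.

2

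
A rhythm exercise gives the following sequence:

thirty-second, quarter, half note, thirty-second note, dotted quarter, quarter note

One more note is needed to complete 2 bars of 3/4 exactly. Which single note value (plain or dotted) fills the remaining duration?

sixteenth note

2 bars of 3/4 = 48 thirty-second notes.
Convert each value to thirty-second notes: thirty-second = 1; quarter = 8; half note = 16; thirty-second note = 1; dotted quarter = 12; quarter note = 8.
Sum: 1 + 8 + 16 + 1 + 12 + 8 = 46.
Remaining: 48 − 46 = 2 thirty-second notes, which is a sixteenth note.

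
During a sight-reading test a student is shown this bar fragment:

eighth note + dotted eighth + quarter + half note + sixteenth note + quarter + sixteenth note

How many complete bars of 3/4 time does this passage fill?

One bar of 3/4 = 12 sixteenth notes.
Express everything in sixteenth notes: eighth note = 2; dotted eighth = 3; quarter = 4; half note = 8; sixteenth note = 1; quarter = 4; sixteenth note = 1.
Adding: 2 + 3 + 4 + 8 + 1 + 4 + 1 = 23.
23 ÷ 12 = 1 complete bar with 11 left over.

1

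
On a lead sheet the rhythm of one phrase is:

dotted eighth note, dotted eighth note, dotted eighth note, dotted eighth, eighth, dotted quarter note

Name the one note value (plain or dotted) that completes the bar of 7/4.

half note

The bar of 7/4 = 28 sixteenth notes.
In sixteenth notes: dotted eighth note = 3; dotted eighth note = 3; dotted eighth note = 3; dotted eighth = 3; eighth = 2; dotted quarter note = 6.
Sum: 3 + 3 + 3 + 3 + 2 + 6 = 20.
Remaining: 28 − 20 = 8 sixteenth notes, which is a half note.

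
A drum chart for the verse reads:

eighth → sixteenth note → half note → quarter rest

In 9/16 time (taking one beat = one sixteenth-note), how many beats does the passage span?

One sixteenth-note beat = 2 thirty-second notes.
In thirty-second notes: eighth = 4; sixteenth note = 2; half note = 16; quarter rest = 8.
Sum: 4 + 2 + 16 + 8 = 30.
30 ÷ 2 = 15 beats.

15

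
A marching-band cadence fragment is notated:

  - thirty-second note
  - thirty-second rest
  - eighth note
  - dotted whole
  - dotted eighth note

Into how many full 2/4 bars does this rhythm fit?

3

One bar of 2/4 = 16 thirty-second notes.
Express everything in thirty-second notes: thirty-second note = 1; thirty-second rest = 1; eighth note = 4; dotted whole = 48; dotted eighth note = 6.
Altogether 1 + 1 + 4 + 48 + 6 = 60.
60 ÷ 16 = 3 complete bars with 12 left over.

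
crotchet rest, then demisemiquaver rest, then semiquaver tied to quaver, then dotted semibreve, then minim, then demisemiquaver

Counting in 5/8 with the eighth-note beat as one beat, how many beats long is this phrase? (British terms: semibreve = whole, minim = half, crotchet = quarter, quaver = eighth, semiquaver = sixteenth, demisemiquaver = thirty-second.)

One eighth-note beat = 4 thirty-second notes.
Working in thirty-second notes: crotchet rest = 8; demisemiquaver rest = 1; semiquaver tied to quaver (semiquaver + quaver) = 6; dotted semibreve = 48; minim = 16; demisemiquaver = 1.
Sum: 8 + 1 + 6 + 48 + 16 + 1 = 80.
80 ÷ 4 = 20 beats.

20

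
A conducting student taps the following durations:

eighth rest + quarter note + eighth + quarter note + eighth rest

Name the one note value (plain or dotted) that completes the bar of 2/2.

eighth note

The bar of 2/2 = 8 eighth notes.
In eighth notes: eighth rest = 1; quarter note = 2; eighth = 1; quarter note = 2; eighth rest = 1.
Total: 1 + 2 + 1 + 2 + 1 = 7.
Remaining: 8 − 7 = 1 eighth note, which is a eighth note.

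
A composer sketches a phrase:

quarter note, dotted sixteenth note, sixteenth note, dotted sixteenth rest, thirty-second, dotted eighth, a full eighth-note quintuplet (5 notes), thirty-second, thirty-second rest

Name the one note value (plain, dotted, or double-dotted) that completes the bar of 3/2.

double-dotted eighth note

The bar of 3/2 = 48 thirty-second notes.
Convert each value to thirty-second notes: quarter note = 8; dotted sixteenth note = 3; sixteenth note = 2; dotted sixteenth rest = 3; thirty-second = 1; dotted eighth = 6; a full eighth-note quintuplet (5 notes) (five quintuplet eighths span one half) = 16; thirty-second = 1; thirty-second rest = 1.
Adding: 8 + 3 + 2 + 3 + 1 + 6 + 16 + 1 + 1 = 41.
Remaining: 48 − 41 = 7 thirty-second notes, which is a double-dotted eighth note.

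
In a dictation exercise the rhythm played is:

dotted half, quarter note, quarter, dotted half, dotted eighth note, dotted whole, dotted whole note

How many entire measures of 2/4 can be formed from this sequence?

One bar of 2/4 = 8 sixteenth notes.
Express everything in sixteenth notes: dotted half = 12; quarter note = 4; quarter = 4; dotted half = 12; dotted eighth note = 3; dotted whole = 24; dotted whole note = 24.
Adding: 12 + 4 + 4 + 12 + 3 + 24 + 24 = 83.
83 ÷ 8 = 10 complete bars with 3 left over.

10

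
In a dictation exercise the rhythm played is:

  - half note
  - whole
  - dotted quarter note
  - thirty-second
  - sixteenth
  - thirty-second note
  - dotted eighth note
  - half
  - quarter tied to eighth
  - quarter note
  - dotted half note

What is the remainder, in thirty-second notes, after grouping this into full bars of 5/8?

10

One bar of 5/8 = 20 thirty-second notes.
Express everything in thirty-second notes: half note = 16; whole = 32; dotted quarter note = 12; thirty-second = 1; sixteenth = 2; thirty-second note = 1; dotted eighth note = 6; half = 16; quarter tied to eighth (quarter + eighth) = 12; quarter note = 8; dotted half note = 24.
Adding: 16 + 32 + 12 + 1 + 2 + 1 + 6 + 16 + 12 + 8 + 24 = 130.
130 ÷ 20 = 6 complete bars with 10 thirty-second notes remaining.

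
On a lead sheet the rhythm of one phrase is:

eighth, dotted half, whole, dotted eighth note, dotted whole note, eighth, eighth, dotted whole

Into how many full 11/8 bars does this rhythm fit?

3

One bar of 11/8 = 22 sixteenth notes.
Convert each value to sixteenth notes: eighth = 2; dotted half = 12; whole = 16; dotted eighth note = 3; dotted whole note = 24; eighth = 2; eighth = 2; dotted whole = 24.
Total: 2 + 12 + 16 + 3 + 24 + 2 + 2 + 24 = 85.
85 ÷ 22 = 3 complete bars with 19 left over.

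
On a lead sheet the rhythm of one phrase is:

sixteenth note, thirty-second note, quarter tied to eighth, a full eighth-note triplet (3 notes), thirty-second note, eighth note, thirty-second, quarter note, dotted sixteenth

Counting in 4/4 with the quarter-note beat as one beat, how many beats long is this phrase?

5

One quarter-note beat = 8 thirty-second notes.
Express everything in thirty-second notes: sixteenth note = 2; thirty-second note = 1; quarter tied to eighth (quarter + eighth) = 12; a full eighth-note triplet (3 notes) (three triplet eighths span one quarter) = 8; thirty-second note = 1; eighth note = 4; thirty-second = 1; quarter note = 8; dotted sixteenth = 3.
Sum: 2 + 1 + 12 + 8 + 1 + 4 + 1 + 8 + 3 = 40.
40 ÷ 8 = 5 beats.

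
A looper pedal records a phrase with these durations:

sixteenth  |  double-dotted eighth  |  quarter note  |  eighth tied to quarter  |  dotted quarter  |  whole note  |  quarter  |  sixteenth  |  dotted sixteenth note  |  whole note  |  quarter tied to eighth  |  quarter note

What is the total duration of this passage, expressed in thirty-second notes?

Working in thirty-second notes: sixteenth = 2; double-dotted eighth = 7; quarter note = 8; eighth tied to quarter (eighth + quarter) = 12; dotted quarter = 12; whole note = 32; quarter = 8; sixteenth = 2; dotted sixteenth note = 3; whole note = 32; quarter tied to eighth (quarter + eighth) = 12; quarter note = 8.
Total: 2 + 7 + 8 + 12 + 12 + 32 + 8 + 2 + 3 + 32 + 12 + 8 = 138 thirty-second notes.

138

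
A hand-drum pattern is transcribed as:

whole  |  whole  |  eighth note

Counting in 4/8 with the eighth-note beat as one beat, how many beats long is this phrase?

One eighth-note beat = 2 sixteenth notes.
Each duration in sixteenth notes: whole = 16; whole = 16; eighth note = 2.
Sum: 16 + 16 + 2 = 34.
34 ÷ 2 = 17 beats.

17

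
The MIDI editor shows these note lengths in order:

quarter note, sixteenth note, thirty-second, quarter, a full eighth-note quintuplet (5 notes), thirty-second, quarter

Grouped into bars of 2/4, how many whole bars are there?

2

One bar of 2/4 = 16 thirty-second notes.
In thirty-second notes: quarter note = 8; sixteenth note = 2; thirty-second = 1; quarter = 8; a full eighth-note quintuplet (5 notes) (five quintuplet eighths span one half) = 16; thirty-second = 1; quarter = 8.
Adding: 8 + 2 + 1 + 8 + 16 + 1 + 8 = 44.
44 ÷ 16 = 2 complete bars with 12 left over.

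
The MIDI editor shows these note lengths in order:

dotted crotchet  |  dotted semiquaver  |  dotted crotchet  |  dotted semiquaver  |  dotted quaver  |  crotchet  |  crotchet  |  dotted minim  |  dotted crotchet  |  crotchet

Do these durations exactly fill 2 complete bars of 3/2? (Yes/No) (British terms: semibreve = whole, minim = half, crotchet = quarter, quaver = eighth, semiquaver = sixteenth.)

One bar of 3/2 = 48 thirty-second notes, so 2 bars = 96.
Convert each value to thirty-second notes: dotted crotchet = 12; dotted semiquaver = 3; dotted crotchet = 12; dotted semiquaver = 3; dotted quaver = 6; crotchet = 8; crotchet = 8; dotted minim = 24; dotted crotchet = 12; crotchet = 8.
Total: 12 + 3 + 12 + 3 + 6 + 8 + 8 + 24 + 12 + 8 = 96.
96 equals 96, so the answer is Yes.

Yes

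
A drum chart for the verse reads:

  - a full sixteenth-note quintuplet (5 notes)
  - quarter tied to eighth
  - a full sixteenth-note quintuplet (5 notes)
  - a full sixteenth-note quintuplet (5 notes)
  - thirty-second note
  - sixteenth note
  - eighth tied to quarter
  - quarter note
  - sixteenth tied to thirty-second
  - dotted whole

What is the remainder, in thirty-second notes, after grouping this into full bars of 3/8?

2

One bar of 3/8 = 12 thirty-second notes.
In thirty-second notes: a full sixteenth-note quintuplet (5 notes) (five quintuplet sixteenths span one quarter) = 8; quarter tied to eighth (quarter + eighth) = 12; a full sixteenth-note quintuplet (5 notes) (five quintuplet sixteenths span one quarter) = 8; a full sixteenth-note quintuplet (5 notes) (five quintuplet sixteenths span one quarter) = 8; thirty-second note = 1; sixteenth note = 2; eighth tied to quarter (eighth + quarter) = 12; quarter note = 8; sixteenth tied to thirty-second (sixteenth + thirty-second) = 3; dotted whole = 48.
Altogether 8 + 12 + 8 + 8 + 1 + 2 + 12 + 8 + 3 + 48 = 110.
110 ÷ 12 = 9 complete bars with 2 thirty-second notes remaining.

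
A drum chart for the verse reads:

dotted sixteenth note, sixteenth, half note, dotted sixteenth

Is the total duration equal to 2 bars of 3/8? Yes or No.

One bar of 3/8 = 12 thirty-second notes, so 2 bars = 24.
Each duration in thirty-second notes: dotted sixteenth note = 3; sixteenth = 2; half note = 16; dotted sixteenth = 3.
Adding: 3 + 2 + 16 + 3 = 24.
24 equals 24, so the answer is Yes.

Yes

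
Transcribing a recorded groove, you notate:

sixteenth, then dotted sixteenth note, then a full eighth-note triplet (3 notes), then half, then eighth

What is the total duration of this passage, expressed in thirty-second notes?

33

Working in thirty-second notes: sixteenth = 2; dotted sixteenth note = 3; a full eighth-note triplet (3 notes) (three triplet eighths span one quarter) = 8; half = 16; eighth = 4.
Adding: 2 + 3 + 8 + 16 + 4 = 33 thirty-second notes.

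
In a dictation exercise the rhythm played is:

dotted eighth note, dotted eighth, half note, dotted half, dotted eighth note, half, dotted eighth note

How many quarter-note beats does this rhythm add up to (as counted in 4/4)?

10

One quarter-note beat = 4 sixteenth notes.
In sixteenth notes: dotted eighth note = 3; dotted eighth = 3; half note = 8; dotted half = 12; dotted eighth note = 3; half = 8; dotted eighth note = 3.
Total: 3 + 3 + 8 + 12 + 3 + 8 + 3 = 40.
40 ÷ 4 = 10 beats.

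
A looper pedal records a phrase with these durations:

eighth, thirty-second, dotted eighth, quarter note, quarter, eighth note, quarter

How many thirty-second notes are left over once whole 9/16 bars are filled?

One bar of 9/16 = 18 thirty-second notes.
Working in thirty-second notes: eighth = 4; thirty-second = 1; dotted eighth = 6; quarter note = 8; quarter = 8; eighth note = 4; quarter = 8.
Adding: 4 + 1 + 6 + 8 + 8 + 4 + 8 = 39.
39 ÷ 18 = 2 complete bars with 3 thirty-second notes remaining.

3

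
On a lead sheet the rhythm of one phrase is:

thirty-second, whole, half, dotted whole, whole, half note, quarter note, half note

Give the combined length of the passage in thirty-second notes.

In thirty-second notes: thirty-second = 1; whole = 32; half = 16; dotted whole = 48; whole = 32; half note = 16; quarter note = 8; half note = 16.
Total: 1 + 32 + 16 + 48 + 32 + 16 + 8 + 16 = 169 thirty-second notes.

169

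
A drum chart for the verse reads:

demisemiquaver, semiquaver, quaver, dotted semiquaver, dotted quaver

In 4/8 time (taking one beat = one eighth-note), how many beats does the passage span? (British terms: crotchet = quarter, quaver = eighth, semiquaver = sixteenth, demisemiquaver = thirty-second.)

One eighth-note beat = 4 thirty-second notes.
Express everything in thirty-second notes: demisemiquaver = 1; semiquaver = 2; quaver = 4; dotted semiquaver = 3; dotted quaver = 6.
Altogether 1 + 2 + 4 + 3 + 6 = 16.
16 ÷ 4 = 4 beats.

4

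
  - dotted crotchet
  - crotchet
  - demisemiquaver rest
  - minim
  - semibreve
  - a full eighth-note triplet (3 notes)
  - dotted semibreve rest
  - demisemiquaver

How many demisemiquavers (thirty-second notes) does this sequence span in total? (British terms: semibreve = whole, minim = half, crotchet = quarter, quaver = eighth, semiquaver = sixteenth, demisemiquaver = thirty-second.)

126

Each duration in thirty-second notes: dotted crotchet = 12; crotchet = 8; demisemiquaver rest = 1; minim = 16; semibreve = 32; a full eighth-note triplet (3 notes) (three triplet eighths span one quarter) = 8; dotted semibreve rest = 48; demisemiquaver = 1.
Total: 12 + 8 + 1 + 16 + 32 + 8 + 48 + 1 = 126 thirty-second notes.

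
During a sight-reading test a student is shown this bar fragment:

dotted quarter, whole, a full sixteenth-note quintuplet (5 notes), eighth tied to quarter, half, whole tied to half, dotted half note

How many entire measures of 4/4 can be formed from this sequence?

One bar of 4/4 = 8 eighth notes.
Each duration in eighth notes: dotted quarter = 3; whole = 8; a full sixteenth-note quintuplet (5 notes) (five quintuplet sixteenths span one quarter) = 2; eighth tied to quarter (eighth + quarter) = 3; half = 4; whole tied to half (whole + half) = 12; dotted half note = 6.
Altogether 3 + 8 + 2 + 3 + 4 + 12 + 6 = 38.
38 ÷ 8 = 4 complete bars with 6 left over.

4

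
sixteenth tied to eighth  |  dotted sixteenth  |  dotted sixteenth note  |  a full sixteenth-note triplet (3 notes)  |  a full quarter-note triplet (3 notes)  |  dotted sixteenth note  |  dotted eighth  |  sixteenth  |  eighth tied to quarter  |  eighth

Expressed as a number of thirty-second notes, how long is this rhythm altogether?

Express everything in thirty-second notes: sixteenth tied to eighth (sixteenth + eighth) = 6; dotted sixteenth = 3; dotted sixteenth note = 3; a full sixteenth-note triplet (3 notes) (three triplet sixteenths span one eighth) = 4; a full quarter-note triplet (3 notes) (three triplet quarters span one half) = 16; dotted sixteenth note = 3; dotted eighth = 6; sixteenth = 2; eighth tied to quarter (eighth + quarter) = 12; eighth = 4.
Altogether 6 + 3 + 3 + 4 + 16 + 3 + 6 + 2 + 12 + 4 = 59 thirty-second notes.

59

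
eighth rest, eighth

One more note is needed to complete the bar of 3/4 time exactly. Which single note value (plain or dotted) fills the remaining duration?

half note

The bar of 3/4 = 6 eighth notes.
Working in eighth notes: eighth rest = 1; eighth = 1.
Sum: 1 + 1 = 2.
Remaining: 6 − 2 = 4 eighth notes, which is a half note.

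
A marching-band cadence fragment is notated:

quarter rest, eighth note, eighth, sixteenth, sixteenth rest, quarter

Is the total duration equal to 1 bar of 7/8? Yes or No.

Yes

One bar of 7/8 = 14 sixteenth notes.
Express everything in sixteenth notes: quarter rest = 4; eighth note = 2; eighth = 2; sixteenth = 1; sixteenth rest = 1; quarter = 4.
Adding: 4 + 2 + 2 + 1 + 1 + 4 = 14.
14 equals 14, so the answer is Yes.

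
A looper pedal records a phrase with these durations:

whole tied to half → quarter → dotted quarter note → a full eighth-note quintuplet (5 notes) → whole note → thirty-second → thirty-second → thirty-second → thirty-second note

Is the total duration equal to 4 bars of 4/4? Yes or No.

No

One bar of 4/4 = 32 thirty-second notes, so 4 bars = 128.
Working in thirty-second notes: whole tied to half (whole + half) = 48; quarter = 8; dotted quarter note = 12; a full eighth-note quintuplet (5 notes) (five quintuplet eighths span one half) = 16; whole note = 32; thirty-second = 1; thirty-second = 1; thirty-second = 1; thirty-second note = 1.
Total: 48 + 8 + 12 + 16 + 32 + 1 + 1 + 1 + 1 = 120.
120 falls short of 128, so the answer is No.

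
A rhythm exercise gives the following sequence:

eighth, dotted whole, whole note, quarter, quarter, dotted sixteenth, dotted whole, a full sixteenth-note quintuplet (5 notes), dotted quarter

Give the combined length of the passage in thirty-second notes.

171

Convert each value to thirty-second notes: eighth = 4; dotted whole = 48; whole note = 32; quarter = 8; quarter = 8; dotted sixteenth = 3; dotted whole = 48; a full sixteenth-note quintuplet (5 notes) (five quintuplet sixteenths span one quarter) = 8; dotted quarter = 12.
Altogether 4 + 48 + 32 + 8 + 8 + 3 + 48 + 8 + 12 = 171 thirty-second notes.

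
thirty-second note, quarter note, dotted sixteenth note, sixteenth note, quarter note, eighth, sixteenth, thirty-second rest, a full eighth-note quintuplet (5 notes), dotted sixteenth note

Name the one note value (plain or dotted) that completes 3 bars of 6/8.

dotted half note

3 bars of 6/8 = 72 thirty-second notes.
Working in thirty-second notes: thirty-second note = 1; quarter note = 8; dotted sixteenth note = 3; sixteenth note = 2; quarter note = 8; eighth = 4; sixteenth = 2; thirty-second rest = 1; a full eighth-note quintuplet (5 notes) (five quintuplet eighths span one half) = 16; dotted sixteenth note = 3.
Adding: 1 + 8 + 3 + 2 + 8 + 4 + 2 + 1 + 16 + 3 = 48.
Remaining: 72 − 48 = 24 thirty-second notes, which is a dotted half note.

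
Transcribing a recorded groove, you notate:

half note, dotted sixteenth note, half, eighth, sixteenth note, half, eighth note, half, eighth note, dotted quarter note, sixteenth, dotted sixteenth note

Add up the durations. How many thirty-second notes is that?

Convert each value to thirty-second notes: half note = 16; dotted sixteenth note = 3; half = 16; eighth = 4; sixteenth note = 2; half = 16; eighth note = 4; half = 16; eighth note = 4; dotted quarter note = 12; sixteenth = 2; dotted sixteenth note = 3.
Sum: 16 + 3 + 16 + 4 + 2 + 16 + 4 + 16 + 4 + 12 + 2 + 3 = 98 thirty-second notes.

98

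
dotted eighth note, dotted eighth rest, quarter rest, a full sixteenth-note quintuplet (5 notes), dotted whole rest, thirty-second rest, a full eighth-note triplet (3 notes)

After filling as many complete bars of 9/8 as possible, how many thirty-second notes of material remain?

13

One bar of 9/8 = 36 thirty-second notes.
Express everything in thirty-second notes: dotted eighth note = 6; dotted eighth rest = 6; quarter rest = 8; a full sixteenth-note quintuplet (5 notes) (five quintuplet sixteenths span one quarter) = 8; dotted whole rest = 48; thirty-second rest = 1; a full eighth-note triplet (3 notes) (three triplet eighths span one quarter) = 8.
Altogether 6 + 6 + 8 + 8 + 48 + 1 + 8 = 85.
85 ÷ 36 = 2 complete bars with 13 thirty-second notes remaining.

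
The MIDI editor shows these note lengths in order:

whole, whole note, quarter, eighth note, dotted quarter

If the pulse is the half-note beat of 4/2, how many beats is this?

5.5

One half-note beat = 4 eighth notes.
In eighth notes: whole = 8; whole note = 8; quarter = 2; eighth note = 1; dotted quarter = 3.
Adding: 8 + 8 + 2 + 1 + 3 = 22.
22 ÷ 4 = 5.5 beats.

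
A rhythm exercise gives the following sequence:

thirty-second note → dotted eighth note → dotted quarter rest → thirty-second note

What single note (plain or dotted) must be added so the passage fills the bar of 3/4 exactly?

eighth note

The bar of 3/4 = 24 thirty-second notes.
In thirty-second notes: thirty-second note = 1; dotted eighth note = 6; dotted quarter rest = 12; thirty-second note = 1.
Adding: 1 + 6 + 12 + 1 = 20.
Remaining: 24 − 20 = 4 thirty-second notes, which is a eighth note.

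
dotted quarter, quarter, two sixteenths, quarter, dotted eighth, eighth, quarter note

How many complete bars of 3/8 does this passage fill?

4

One bar of 3/8 = 6 sixteenth notes.
In sixteenth notes: dotted quarter = 6; quarter = 4; sixteenth = 1; sixteenth = 1; quarter = 4; dotted eighth = 3; eighth = 2; quarter note = 4.
Sum: 6 + 4 + 1 + 1 + 4 + 3 + 2 + 4 = 25.
25 ÷ 6 = 4 complete bars with 1 left over.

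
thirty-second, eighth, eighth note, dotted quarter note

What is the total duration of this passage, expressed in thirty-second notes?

Express everything in thirty-second notes: thirty-second = 1; eighth = 4; eighth note = 4; dotted quarter note = 12.
Sum: 1 + 4 + 4 + 12 = 21 thirty-second notes.

21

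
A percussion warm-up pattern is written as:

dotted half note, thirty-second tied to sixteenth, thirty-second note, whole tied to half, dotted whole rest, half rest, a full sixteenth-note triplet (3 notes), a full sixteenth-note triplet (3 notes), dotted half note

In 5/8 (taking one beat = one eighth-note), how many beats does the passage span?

One eighth-note beat = 4 thirty-second notes.
Express everything in thirty-second notes: dotted half note = 24; thirty-second tied to sixteenth (thirty-second + sixteenth) = 3; thirty-second note = 1; whole tied to half (whole + half) = 48; dotted whole rest = 48; half rest = 16; a full sixteenth-note triplet (3 notes) (three triplet sixteenths span one eighth) = 4; a full sixteenth-note triplet (3 notes) (three triplet sixteenths span one eighth) = 4; dotted half note = 24.
Adding: 24 + 3 + 1 + 48 + 48 + 16 + 4 + 4 + 24 = 172.
172 ÷ 4 = 43 beats.

43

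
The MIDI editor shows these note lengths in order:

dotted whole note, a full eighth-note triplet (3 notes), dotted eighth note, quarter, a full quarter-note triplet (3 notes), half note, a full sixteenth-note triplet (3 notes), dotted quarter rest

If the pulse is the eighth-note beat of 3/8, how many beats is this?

29.5

One eighth-note beat = 2 sixteenth notes.
Convert each value to sixteenth notes: dotted whole note = 24; a full eighth-note triplet (3 notes) (three triplet eighths span one quarter) = 4; dotted eighth note = 3; quarter = 4; a full quarter-note triplet (3 notes) (three triplet quarters span one half) = 8; half note = 8; a full sixteenth-note triplet (3 notes) (three triplet sixteenths span one eighth) = 2; dotted quarter rest = 6.
Adding: 24 + 4 + 3 + 4 + 8 + 8 + 2 + 6 = 59.
59 ÷ 2 = 29.5 beats.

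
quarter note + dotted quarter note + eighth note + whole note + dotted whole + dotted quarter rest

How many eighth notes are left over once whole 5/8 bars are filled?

One bar of 5/8 = 5 eighth notes.
Express everything in eighth notes: quarter note = 2; dotted quarter note = 3; eighth note = 1; whole note = 8; dotted whole = 12; dotted quarter rest = 3.
Sum: 2 + 3 + 1 + 8 + 12 + 3 = 29.
29 ÷ 5 = 5 complete bars with 4 eighth notes remaining.

4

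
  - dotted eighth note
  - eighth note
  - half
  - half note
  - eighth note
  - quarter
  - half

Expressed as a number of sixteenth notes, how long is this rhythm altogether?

35

Express everything in sixteenth notes: dotted eighth note = 3; eighth note = 2; half = 8; half note = 8; eighth note = 2; quarter = 4; half = 8.
Sum: 3 + 2 + 8 + 8 + 2 + 4 + 8 = 35 sixteenth notes.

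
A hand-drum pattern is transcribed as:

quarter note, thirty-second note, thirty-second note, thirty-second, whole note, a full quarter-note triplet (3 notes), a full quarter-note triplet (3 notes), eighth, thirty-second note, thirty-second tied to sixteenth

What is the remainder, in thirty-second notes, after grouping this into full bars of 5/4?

One bar of 5/4 = 40 thirty-second notes.
In thirty-second notes: quarter note = 8; thirty-second note = 1; thirty-second note = 1; thirty-second = 1; whole note = 32; a full quarter-note triplet (3 notes) (three triplet quarters span one half) = 16; a full quarter-note triplet (3 notes) (three triplet quarters span one half) = 16; eighth = 4; thirty-second note = 1; thirty-second tied to sixteenth (thirty-second + sixteenth) = 3.
Sum: 8 + 1 + 1 + 1 + 32 + 16 + 16 + 4 + 1 + 3 = 83.
83 ÷ 40 = 2 complete bars with 3 thirty-second notes remaining.

3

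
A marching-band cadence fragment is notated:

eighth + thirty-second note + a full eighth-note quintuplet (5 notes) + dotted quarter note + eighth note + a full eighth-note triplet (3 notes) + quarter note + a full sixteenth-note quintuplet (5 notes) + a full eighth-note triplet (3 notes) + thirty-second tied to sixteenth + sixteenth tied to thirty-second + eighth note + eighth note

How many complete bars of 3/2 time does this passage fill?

One bar of 3/2 = 48 thirty-second notes.
In thirty-second notes: eighth = 4; thirty-second note = 1; a full eighth-note quintuplet (5 notes) (five quintuplet eighths span one half) = 16; dotted quarter note = 12; eighth note = 4; a full eighth-note triplet (3 notes) (three triplet eighths span one quarter) = 8; quarter note = 8; a full sixteenth-note quintuplet (5 notes) (five quintuplet sixteenths span one quarter) = 8; a full eighth-note triplet (3 notes) (three triplet eighths span one quarter) = 8; thirty-second tied to sixteenth (thirty-second + sixteenth) = 3; sixteenth tied to thirty-second (sixteenth + thirty-second) = 3; eighth note = 4; eighth note = 4.
Sum: 4 + 1 + 16 + 12 + 4 + 8 + 8 + 8 + 8 + 3 + 3 + 4 + 4 = 83.
83 ÷ 48 = 1 complete bar with 35 left over.

1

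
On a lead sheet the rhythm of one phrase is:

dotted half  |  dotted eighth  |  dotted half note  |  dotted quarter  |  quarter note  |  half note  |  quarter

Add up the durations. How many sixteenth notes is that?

Convert each value to sixteenth notes: dotted half = 12; dotted eighth = 3; dotted half note = 12; dotted quarter = 6; quarter note = 4; half note = 8; quarter = 4.
Sum: 12 + 3 + 12 + 6 + 4 + 8 + 4 = 49 sixteenth notes.

49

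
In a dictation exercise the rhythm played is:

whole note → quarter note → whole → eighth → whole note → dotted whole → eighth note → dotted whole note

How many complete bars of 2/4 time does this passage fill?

13

One bar of 2/4 = 4 eighth notes.
Each duration in eighth notes: whole note = 8; quarter note = 2; whole = 8; eighth = 1; whole note = 8; dotted whole = 12; eighth note = 1; dotted whole note = 12.
Sum: 8 + 2 + 8 + 1 + 8 + 12 + 1 + 12 = 52.
52 ÷ 4 = 13 complete bars with 0 left over.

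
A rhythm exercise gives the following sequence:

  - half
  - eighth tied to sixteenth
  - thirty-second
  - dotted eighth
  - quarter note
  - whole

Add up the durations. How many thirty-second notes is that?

In thirty-second notes: half = 16; eighth tied to sixteenth (eighth + sixteenth) = 6; thirty-second = 1; dotted eighth = 6; quarter note = 8; whole = 32.
Total: 16 + 6 + 1 + 6 + 8 + 32 = 69 thirty-second notes.

69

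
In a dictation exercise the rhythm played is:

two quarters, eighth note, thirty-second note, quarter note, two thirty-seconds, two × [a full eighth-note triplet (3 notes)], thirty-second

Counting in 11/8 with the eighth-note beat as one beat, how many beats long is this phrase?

12

One eighth-note beat = 4 thirty-second notes.
Each duration in thirty-second notes: quarter = 8; quarter = 8; eighth note = 4; thirty-second note = 1; quarter note = 8; thirty-second = 1; thirty-second = 1; a full eighth-note triplet (3 notes) (three triplet eighths span one quarter) = 8; a full eighth-note triplet (3 notes) (three triplet eighths span one quarter) = 8; thirty-second = 1.
Adding: 8 + 8 + 4 + 1 + 8 + 1 + 1 + 8 + 8 + 1 = 48.
48 ÷ 4 = 12 beats.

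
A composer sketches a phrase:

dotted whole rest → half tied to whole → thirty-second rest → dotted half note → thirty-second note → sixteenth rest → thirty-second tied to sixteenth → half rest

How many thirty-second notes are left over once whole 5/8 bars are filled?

3

One bar of 5/8 = 20 thirty-second notes.
In thirty-second notes: dotted whole rest = 48; half tied to whole (half + whole) = 48; thirty-second rest = 1; dotted half note = 24; thirty-second note = 1; sixteenth rest = 2; thirty-second tied to sixteenth (thirty-second + sixteenth) = 3; half rest = 16.
Altogether 48 + 48 + 1 + 24 + 1 + 2 + 3 + 16 = 143.
143 ÷ 20 = 7 complete bars with 3 thirty-second notes remaining.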